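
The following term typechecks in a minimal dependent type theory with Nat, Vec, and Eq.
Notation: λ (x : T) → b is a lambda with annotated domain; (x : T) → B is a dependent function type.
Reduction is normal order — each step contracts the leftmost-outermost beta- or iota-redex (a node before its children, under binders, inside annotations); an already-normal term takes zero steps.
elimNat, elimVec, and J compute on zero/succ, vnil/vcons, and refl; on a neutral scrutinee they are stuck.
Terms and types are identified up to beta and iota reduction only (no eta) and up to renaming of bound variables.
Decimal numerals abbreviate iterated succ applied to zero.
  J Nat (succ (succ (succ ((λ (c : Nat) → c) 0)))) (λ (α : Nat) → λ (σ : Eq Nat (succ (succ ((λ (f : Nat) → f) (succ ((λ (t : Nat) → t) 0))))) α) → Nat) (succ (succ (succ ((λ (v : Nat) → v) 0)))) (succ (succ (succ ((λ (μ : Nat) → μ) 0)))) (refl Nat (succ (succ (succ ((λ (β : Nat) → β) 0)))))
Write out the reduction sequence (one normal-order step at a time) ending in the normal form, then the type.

reduction (normal order):
  J Nat (succ (succ (succ ((λ (c : Nat) → c) 0)))) (λ (α : Nat) → λ (σ : Eq Nat (succ (succ ((λ (f : Nat) → f) (succ ((λ (t : Nat) → t) 0))))) α) → Nat) (succ (succ (succ ((λ (v : Nat) → v) 0)))) (succ (succ (succ ((λ (μ : Nat) → μ) 0)))) (refl Nat (succ (succ (succ ((λ (β : Nat) → β) 0)))))
  ~> succ (succ (succ ((λ (c : Nat) → c) 0)))
  ~> 3
the term's type:
  Nat


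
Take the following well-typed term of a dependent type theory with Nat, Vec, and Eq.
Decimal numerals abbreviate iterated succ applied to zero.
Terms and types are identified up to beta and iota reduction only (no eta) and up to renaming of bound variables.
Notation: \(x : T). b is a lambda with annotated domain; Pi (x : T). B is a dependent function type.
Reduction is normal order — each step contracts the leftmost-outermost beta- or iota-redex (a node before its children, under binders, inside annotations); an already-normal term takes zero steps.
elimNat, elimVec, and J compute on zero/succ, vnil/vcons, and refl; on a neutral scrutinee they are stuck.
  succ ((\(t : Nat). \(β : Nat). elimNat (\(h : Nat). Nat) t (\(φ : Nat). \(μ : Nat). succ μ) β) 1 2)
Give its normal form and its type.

normal form:
  4
type:
  Nat


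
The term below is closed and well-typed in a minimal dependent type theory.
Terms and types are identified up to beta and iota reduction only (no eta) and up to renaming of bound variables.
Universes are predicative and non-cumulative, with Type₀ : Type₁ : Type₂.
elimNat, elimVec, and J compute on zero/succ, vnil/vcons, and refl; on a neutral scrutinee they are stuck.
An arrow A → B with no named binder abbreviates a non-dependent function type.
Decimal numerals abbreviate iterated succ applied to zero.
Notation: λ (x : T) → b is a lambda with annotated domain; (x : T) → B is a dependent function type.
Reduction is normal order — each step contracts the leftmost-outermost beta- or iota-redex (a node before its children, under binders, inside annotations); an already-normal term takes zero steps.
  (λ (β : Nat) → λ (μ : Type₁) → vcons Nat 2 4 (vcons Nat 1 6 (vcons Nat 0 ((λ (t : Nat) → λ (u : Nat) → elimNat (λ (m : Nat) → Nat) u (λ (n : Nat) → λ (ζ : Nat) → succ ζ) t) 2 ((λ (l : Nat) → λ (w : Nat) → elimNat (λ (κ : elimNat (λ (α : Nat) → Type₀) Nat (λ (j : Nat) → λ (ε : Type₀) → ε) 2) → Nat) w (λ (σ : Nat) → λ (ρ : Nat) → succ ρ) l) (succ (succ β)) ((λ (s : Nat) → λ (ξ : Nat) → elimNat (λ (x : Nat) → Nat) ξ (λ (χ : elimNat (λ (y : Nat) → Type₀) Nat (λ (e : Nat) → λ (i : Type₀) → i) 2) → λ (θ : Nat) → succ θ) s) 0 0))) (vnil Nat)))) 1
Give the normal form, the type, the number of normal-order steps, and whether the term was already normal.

resulting normal form:
  λ (β : Type₁) → vcons Nat 2 4 (vcons Nat 1 6 (vcons Nat 0 5 (vnil Nat)))
inferred type:
  Type₁ → Vec Nat 3
normal-order step count: 25
started in normal form: no
first redex: a beta-redex


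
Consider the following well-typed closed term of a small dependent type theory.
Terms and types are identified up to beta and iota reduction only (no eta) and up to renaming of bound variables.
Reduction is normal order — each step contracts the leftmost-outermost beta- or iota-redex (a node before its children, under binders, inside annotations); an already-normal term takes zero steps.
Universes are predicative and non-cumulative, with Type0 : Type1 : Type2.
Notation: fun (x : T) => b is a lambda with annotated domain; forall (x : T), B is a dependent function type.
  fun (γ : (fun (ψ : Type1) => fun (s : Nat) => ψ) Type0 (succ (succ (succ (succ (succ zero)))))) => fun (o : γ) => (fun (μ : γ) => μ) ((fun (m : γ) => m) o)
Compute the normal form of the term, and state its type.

normal form:
  fun (γ : Type0) => fun (ψ : γ) => ψ
type:
  forall (γ : Type0), forall (ψ : γ), γ


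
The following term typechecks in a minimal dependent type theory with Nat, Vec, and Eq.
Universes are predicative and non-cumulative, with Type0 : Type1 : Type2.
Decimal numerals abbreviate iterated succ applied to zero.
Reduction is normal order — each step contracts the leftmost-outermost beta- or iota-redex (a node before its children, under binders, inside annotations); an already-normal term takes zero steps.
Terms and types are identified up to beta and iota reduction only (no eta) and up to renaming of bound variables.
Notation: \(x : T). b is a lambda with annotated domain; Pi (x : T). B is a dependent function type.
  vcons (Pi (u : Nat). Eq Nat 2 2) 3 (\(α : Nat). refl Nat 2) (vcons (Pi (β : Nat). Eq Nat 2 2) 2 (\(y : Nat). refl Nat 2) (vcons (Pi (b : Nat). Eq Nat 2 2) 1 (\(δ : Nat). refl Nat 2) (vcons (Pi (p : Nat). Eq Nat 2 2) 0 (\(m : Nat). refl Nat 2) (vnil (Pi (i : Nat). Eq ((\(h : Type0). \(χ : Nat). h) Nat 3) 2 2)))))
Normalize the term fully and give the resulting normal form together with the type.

reduced normal form:
  vcons (Pi (u : Nat). Eq Nat 2 2) 3 (\(α : Nat). refl Nat 2) (vcons (Pi (β : Nat). Eq Nat 2 2) 2 (\(y : Nat). refl Nat 2) (vcons (Pi (b : Nat). Eq Nat 2 2) 1 (\(δ : Nat). refl Nat 2) (vcons (Pi (p : Nat). Eq Nat 2 2) 0 (\(m : Nat). refl Nat 2) (vnil (Pi (i : Nat). Eq Nat 2 2)))))
the term's type:
  Vec (Pi (u : Nat). Eq Nat 2 2) 4


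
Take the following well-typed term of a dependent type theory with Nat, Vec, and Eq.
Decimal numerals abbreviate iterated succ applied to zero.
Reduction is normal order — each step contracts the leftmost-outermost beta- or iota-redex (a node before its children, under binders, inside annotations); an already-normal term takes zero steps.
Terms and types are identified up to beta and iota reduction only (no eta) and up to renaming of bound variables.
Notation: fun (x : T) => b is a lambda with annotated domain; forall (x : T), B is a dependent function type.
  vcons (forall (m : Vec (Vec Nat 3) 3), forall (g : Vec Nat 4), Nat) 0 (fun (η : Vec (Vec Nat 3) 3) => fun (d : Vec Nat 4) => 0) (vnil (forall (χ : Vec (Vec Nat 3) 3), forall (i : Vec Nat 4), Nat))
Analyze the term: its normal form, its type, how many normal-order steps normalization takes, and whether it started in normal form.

resulting normal form:
  vcons (forall (m : Vec (Vec Nat 3) 3), forall (g : Vec Nat 4), Nat) 0 (fun (η : Vec (Vec Nat 3) 3) => fun (d : Vec Nat 4) => 0) (vnil (forall (χ : Vec (Vec Nat 3) 3), forall (i : Vec Nat 4), Nat))
the term's type:
  Vec (forall (m : Vec (Vec Nat 3) 3), forall (g : Vec Nat 4), Nat) 1
normal-order step count: 0
term was already normal: yes


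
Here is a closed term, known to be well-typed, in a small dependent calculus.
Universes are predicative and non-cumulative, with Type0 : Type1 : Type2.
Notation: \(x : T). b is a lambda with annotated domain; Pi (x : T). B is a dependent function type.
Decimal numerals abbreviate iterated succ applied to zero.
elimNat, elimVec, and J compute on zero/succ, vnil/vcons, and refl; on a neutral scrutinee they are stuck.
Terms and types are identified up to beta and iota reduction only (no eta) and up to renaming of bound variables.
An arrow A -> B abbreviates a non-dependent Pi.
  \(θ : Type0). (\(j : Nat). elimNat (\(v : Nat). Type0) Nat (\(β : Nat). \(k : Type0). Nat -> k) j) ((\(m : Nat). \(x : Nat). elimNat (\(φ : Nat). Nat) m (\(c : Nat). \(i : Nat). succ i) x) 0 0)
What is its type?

type:
  Type0 -> Type0


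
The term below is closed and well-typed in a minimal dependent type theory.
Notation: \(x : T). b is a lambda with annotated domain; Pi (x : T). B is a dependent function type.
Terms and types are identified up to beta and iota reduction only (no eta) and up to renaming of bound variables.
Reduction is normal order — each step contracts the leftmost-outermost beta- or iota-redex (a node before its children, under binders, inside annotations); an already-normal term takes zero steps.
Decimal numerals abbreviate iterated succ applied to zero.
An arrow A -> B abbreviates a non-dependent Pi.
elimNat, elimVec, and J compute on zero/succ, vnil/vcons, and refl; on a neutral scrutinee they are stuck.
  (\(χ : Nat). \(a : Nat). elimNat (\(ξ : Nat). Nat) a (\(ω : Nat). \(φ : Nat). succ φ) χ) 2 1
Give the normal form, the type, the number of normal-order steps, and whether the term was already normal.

reduced normal form:
  3
inferred type:
  Nat
steps to reach normal form (normal order): 9
term was already normal: no
first contracted redex: a beta-redex


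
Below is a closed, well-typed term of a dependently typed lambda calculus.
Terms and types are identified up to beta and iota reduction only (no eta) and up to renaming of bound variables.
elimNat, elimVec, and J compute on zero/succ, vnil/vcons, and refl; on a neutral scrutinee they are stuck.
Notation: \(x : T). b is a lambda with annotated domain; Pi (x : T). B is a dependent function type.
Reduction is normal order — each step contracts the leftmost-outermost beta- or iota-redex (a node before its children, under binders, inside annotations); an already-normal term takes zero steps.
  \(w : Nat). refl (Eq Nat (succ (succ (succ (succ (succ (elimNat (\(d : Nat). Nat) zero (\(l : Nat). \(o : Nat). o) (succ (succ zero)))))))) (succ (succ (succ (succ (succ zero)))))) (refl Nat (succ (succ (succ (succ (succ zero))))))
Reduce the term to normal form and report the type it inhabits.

resulting normal form:
  \(w : Nat). refl (Eq Nat (succ (succ (succ (succ (succ zero))))) (succ (succ (succ (succ (succ zero)))))) (refl Nat (succ (succ (succ (succ (succ zero))))))
inferred type:
  Pi (w : Nat). Eq (Eq Nat (succ (succ (succ (succ (succ zero))))) (succ (succ (succ (succ (succ zero)))))) (refl Nat (succ (succ (succ (succ (succ zero)))))) (refl Nat (succ (succ (succ (succ (succ zero))))))


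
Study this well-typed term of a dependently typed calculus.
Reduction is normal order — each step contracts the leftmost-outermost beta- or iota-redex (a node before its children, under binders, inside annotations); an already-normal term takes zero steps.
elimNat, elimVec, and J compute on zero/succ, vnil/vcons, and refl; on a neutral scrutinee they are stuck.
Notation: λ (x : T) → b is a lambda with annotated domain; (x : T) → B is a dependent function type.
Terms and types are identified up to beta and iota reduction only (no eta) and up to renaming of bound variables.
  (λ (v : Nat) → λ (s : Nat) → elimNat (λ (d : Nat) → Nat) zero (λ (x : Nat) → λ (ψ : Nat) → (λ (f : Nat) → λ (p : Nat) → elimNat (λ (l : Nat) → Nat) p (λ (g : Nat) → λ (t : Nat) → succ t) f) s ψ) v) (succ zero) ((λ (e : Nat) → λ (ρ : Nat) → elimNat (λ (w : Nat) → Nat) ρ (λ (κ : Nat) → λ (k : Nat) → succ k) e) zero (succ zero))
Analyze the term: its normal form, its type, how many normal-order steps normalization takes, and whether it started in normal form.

reduced normal form:
  succ zero
the term's type:
  Nat
normal-order step count: 15
term was already normal: no
first redex: a beta-redex


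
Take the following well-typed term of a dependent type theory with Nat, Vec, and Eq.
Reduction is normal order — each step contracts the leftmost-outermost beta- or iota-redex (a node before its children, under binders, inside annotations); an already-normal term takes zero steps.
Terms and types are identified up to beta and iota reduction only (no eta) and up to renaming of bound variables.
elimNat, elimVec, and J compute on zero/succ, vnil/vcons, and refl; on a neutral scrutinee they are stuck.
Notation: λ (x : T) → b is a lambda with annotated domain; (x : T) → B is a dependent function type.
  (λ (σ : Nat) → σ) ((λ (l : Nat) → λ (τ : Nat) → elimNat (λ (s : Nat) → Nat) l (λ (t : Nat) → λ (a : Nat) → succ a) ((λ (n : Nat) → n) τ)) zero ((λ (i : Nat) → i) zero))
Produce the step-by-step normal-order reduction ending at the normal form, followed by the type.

normal-order reduction sequence:
  (λ (σ : Nat) → σ) ((λ (l : Nat) → λ (τ : Nat) → elimNat (λ (s : Nat) → Nat) l (λ (t : Nat) → λ (a : Nat) → succ a) ((λ (n : Nat) → n) τ)) zero ((λ (i : Nat) → i) zero))
  ~> (λ (σ : Nat) → λ (l : Nat) → elimNat (λ (τ : Nat) → Nat) σ (λ (s : Nat) → λ (t : Nat) → succ t) ((λ (a : Nat) → a) l)) zero ((λ (n : Nat) → n) zero)
  ~> (λ (σ : Nat) → elimNat (λ (l : Nat) → Nat) zero (λ (τ : Nat) → λ (s : Nat) → succ s) ((λ (t : Nat) → t) σ)) ((λ (a : Nat) → a) zero)
  ~> elimNat (λ (σ : Nat) → Nat) zero (λ (l : Nat) → λ (τ : Nat) → succ τ) ((λ (s : Nat) → s) ((λ (t : Nat) → t) zero))
  ~> elimNat (λ (σ : Nat) → Nat) zero (λ (l : Nat) → λ (τ : Nat) → succ τ) ((λ (s : Nat) → s) zero)
  ~> elimNat (λ (σ : Nat) → Nat) zero (λ (l : Nat) → λ (τ : Nat) → succ τ) zero
  ~> zero
inferred type:
  Nat


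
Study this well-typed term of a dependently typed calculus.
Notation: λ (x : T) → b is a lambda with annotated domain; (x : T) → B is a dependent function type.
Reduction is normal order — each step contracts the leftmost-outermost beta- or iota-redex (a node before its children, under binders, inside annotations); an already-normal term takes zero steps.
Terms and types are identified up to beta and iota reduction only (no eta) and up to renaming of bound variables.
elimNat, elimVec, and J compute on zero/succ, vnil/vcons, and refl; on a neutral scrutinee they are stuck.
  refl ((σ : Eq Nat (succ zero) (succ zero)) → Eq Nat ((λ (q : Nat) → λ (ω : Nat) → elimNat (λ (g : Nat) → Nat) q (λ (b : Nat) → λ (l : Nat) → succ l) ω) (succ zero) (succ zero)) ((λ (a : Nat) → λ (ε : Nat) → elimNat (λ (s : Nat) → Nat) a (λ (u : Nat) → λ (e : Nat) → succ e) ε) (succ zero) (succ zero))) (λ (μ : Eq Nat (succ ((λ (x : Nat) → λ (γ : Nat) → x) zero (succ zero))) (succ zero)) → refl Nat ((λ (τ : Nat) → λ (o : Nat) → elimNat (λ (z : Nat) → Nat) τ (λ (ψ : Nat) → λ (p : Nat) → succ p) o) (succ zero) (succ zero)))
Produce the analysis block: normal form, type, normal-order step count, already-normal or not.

normal form:
  refl ((σ : Eq Nat (succ zero) (succ zero)) → Eq Nat (succ (succ zero)) (succ (succ zero))) (λ (q : Eq Nat (succ zero) (succ zero)) → refl Nat (succ (succ zero)))
inferred type:
  Eq ((σ : Eq Nat (succ zero) (succ zero)) → Eq Nat (succ (succ zero)) (succ (succ zero))) (λ (q : Eq Nat (succ zero) (succ zero)) → refl Nat (succ (succ zero))) (λ (ω : Eq Nat (succ zero) (succ zero)) → refl Nat (succ (succ zero)))
steps to reach normal form (normal order): 20
term was already normal: no
first contracted redex: a beta-redex


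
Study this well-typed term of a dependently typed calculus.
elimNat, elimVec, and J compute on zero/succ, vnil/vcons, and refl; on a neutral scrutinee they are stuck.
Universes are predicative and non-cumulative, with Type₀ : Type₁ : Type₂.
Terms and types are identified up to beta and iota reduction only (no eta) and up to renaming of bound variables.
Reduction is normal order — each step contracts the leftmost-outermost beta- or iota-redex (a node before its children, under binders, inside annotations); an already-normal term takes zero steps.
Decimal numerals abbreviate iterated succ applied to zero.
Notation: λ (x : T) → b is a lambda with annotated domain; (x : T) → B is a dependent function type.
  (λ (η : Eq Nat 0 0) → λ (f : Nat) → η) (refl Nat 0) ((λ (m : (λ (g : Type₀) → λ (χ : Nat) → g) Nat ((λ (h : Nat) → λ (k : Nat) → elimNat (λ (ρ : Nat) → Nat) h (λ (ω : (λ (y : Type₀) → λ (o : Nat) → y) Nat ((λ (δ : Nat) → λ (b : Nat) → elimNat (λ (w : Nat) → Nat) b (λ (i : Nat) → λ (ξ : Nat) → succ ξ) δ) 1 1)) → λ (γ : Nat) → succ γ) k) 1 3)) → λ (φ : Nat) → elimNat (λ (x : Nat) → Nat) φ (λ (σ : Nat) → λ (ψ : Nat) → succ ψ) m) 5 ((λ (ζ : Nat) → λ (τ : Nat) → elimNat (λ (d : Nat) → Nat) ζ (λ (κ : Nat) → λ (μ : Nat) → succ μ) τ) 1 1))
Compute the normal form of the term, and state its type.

reduced normal form:
  refl Nat 0
type:
  Eq Nat 0 0
observation: the first redex contracted is a beta-redex; the normal form is reached in 2 normal-order steps.


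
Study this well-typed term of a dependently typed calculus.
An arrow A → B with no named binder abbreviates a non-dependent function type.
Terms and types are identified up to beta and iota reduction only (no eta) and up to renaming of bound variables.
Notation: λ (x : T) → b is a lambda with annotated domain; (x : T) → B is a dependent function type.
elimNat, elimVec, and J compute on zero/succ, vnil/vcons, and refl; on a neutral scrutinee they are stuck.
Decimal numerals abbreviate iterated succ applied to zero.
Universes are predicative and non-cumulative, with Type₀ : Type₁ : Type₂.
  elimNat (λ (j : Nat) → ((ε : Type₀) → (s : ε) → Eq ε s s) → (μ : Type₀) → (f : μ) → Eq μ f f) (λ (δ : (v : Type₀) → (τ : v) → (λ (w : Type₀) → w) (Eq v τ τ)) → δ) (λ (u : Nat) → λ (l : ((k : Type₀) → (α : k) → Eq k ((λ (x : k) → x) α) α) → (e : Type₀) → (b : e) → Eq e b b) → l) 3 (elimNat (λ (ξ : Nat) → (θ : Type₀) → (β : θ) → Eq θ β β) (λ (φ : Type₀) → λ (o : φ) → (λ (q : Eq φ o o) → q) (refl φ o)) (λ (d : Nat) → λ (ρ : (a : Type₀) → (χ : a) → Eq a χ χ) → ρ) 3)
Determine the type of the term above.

the term's type:
  (j : Type₀) → (ε : j) → Eq j ε ε


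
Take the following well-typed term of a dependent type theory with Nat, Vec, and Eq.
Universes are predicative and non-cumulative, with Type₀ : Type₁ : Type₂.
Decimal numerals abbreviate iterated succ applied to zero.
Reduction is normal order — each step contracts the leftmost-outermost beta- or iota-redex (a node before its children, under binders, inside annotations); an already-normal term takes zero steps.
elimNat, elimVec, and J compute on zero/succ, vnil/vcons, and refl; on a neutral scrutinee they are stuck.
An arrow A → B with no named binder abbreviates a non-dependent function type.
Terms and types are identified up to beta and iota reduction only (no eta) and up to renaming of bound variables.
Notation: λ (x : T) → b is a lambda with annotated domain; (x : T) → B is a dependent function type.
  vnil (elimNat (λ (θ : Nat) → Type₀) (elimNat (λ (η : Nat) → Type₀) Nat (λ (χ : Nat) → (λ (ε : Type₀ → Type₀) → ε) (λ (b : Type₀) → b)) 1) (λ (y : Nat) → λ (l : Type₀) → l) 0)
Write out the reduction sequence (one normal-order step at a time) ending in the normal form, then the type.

reduction (normal order):
  vnil (elimNat (λ (θ : Nat) → Type₀) (elimNat (λ (η : Nat) → Type₀) Nat (λ (χ : Nat) → (λ (ε : Type₀ → Type₀) → ε) (λ (b : Type₀) → b)) 1) (λ (y : Nat) → λ (l : Type₀) → l) 0)
  ~> vnil (elimNat (λ (θ : Nat) → Type₀) Nat (λ (η : Nat) → (λ (χ : Type₀ → Type₀) → χ) (λ (ε : Type₀) → ε)) 1)
  ~> vnil ((λ (θ : Nat) → (λ (η : Type₀ → Type₀) → η) (λ (χ : Type₀) → χ)) 0 (elimNat (λ (ε : Nat) → Type₀) Nat (λ (b : Nat) → (λ (y : Type₀ → Type₀) → y) (λ (l : Type₀) → l)) 0))
  ~> vnil ((λ (θ : Type₀ → Type₀) → θ) (λ (η : Type₀) → η) (elimNat (λ (χ : Nat) → Type₀) Nat (λ (ε : Nat) → (λ (b : Type₀ → Type₀) → b) (λ (y : Type₀) → y)) 0))
  ~> vnil ((λ (θ : Type₀) → θ) (elimNat (λ (η : Nat) → Type₀) Nat (λ (χ : Nat) → (λ (ε : Type₀ → Type₀) → ε) (λ (b : Type₀) → b)) 0))
  ~> vnil (elimNat (λ (θ : Nat) → Type₀) Nat (λ (η : Nat) → (λ (χ : Type₀ → Type₀) → χ) (λ (ε : Type₀) → ε)) 0)
  ~> vnil Nat
inferred type:
  Vec Nat 0


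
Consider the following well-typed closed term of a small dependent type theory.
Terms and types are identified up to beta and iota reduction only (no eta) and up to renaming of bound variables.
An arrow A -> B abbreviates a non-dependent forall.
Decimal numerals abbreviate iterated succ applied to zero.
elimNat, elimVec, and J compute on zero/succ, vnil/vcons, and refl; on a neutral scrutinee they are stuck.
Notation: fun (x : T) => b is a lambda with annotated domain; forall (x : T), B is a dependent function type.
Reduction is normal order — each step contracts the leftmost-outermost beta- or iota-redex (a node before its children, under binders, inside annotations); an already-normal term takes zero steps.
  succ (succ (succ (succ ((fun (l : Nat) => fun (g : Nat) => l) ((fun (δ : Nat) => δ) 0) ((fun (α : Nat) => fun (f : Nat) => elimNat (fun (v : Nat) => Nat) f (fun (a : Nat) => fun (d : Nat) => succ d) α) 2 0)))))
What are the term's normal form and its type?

normal form:
  4
the term's type:
  Nat


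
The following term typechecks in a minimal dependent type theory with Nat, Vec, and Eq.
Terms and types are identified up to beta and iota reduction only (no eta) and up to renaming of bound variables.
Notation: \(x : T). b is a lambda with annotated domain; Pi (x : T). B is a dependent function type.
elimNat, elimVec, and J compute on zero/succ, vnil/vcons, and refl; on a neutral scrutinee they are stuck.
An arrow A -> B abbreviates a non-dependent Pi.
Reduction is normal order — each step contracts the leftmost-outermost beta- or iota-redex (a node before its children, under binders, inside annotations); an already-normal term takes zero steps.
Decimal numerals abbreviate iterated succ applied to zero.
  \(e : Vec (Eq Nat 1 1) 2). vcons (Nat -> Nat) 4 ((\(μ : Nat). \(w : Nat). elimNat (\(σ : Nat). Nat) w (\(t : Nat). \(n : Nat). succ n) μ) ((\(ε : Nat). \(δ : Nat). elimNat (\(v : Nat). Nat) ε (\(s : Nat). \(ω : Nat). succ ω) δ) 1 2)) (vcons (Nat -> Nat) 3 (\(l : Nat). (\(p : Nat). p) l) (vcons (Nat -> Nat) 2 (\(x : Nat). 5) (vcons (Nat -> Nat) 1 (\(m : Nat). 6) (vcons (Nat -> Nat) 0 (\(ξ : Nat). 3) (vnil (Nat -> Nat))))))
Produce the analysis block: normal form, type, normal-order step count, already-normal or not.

reduced normal form:
  \(e : Vec (Eq Nat 1 1) 2). vcons (Nat -> Nat) 4 (\(μ : Nat). succ (succ (succ μ))) (vcons (Nat -> Nat) 3 (\(w : Nat). w) (vcons (Nat -> Nat) 2 (\(σ : Nat). 5) (vcons (Nat -> Nat) 1 (\(t : Nat). 6) (vcons (Nat -> Nat) 0 (\(n : Nat). 3) (vnil (Nat -> Nat))))))
inferred type:
  Vec (Eq Nat 1 1) 2 -> Vec (Nat -> Nat) 5
steps to reach normal form (normal order): 21
already normal: no
first redex: a beta-redex


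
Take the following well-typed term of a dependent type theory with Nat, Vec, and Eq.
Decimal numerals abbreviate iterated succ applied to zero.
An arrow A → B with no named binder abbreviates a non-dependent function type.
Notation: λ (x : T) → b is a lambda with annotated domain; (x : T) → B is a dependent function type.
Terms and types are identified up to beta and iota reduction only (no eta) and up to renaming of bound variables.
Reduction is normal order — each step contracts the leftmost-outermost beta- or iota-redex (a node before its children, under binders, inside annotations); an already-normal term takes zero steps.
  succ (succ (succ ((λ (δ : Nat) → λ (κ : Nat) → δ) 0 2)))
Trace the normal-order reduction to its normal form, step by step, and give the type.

normal-order reduction sequence:
  succ (succ (succ ((λ (δ : Nat) → λ (κ : Nat) → δ) 0 2)))
  ~> succ (succ (succ ((λ (δ : Nat) → 0) 2)))
  ~> 3
type:
  Nat


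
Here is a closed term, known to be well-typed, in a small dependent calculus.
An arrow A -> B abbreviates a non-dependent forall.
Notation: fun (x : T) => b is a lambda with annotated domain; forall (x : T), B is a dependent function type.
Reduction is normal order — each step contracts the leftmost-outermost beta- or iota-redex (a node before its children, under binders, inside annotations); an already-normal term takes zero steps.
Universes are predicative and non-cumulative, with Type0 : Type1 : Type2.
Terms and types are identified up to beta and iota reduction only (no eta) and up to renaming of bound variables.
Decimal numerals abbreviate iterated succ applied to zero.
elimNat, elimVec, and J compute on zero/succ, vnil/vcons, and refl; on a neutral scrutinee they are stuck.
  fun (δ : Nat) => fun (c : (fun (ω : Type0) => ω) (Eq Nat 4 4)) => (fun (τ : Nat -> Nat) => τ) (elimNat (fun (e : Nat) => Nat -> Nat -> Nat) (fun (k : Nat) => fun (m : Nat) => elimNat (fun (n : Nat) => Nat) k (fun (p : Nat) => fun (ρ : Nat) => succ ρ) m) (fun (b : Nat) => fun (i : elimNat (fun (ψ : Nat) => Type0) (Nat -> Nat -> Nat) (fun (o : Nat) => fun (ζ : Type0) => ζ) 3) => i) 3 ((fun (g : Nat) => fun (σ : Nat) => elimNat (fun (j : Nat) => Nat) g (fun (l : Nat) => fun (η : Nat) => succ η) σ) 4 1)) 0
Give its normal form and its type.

normal form:
  fun (δ : Nat) => fun (c : Eq Nat 4 4) => 5
the term's type:
  Nat -> Eq Nat 4 4 -> Nat
observation: normalization takes exactly 21 steps under the normal-order strategy.


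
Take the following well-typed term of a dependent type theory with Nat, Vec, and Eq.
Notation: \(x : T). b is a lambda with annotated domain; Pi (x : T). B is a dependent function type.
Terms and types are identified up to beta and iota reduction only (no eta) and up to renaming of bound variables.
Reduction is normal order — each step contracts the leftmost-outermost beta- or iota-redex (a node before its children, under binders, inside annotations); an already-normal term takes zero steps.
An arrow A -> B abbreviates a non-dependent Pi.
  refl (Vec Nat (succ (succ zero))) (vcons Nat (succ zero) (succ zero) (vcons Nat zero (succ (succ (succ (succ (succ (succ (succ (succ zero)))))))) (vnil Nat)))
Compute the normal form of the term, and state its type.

normal form:
  refl (Vec Nat (succ (succ zero))) (vcons Nat (succ zero) (succ zero) (vcons Nat zero (succ (succ (succ (succ (succ (succ (succ (succ zero)))))))) (vnil Nat)))
the term's type:
  Eq (Vec Nat (succ (succ zero))) (vcons Nat (succ zero) (succ zero) (vcons Nat zero (succ (succ (succ (succ (succ (succ (succ (succ zero)))))))) (vnil Nat))) (vcons Nat (succ zero) (succ zero) (vcons Nat zero (succ (succ (succ (succ (succ (succ (succ (succ zero)))))))) (vnil Nat)))


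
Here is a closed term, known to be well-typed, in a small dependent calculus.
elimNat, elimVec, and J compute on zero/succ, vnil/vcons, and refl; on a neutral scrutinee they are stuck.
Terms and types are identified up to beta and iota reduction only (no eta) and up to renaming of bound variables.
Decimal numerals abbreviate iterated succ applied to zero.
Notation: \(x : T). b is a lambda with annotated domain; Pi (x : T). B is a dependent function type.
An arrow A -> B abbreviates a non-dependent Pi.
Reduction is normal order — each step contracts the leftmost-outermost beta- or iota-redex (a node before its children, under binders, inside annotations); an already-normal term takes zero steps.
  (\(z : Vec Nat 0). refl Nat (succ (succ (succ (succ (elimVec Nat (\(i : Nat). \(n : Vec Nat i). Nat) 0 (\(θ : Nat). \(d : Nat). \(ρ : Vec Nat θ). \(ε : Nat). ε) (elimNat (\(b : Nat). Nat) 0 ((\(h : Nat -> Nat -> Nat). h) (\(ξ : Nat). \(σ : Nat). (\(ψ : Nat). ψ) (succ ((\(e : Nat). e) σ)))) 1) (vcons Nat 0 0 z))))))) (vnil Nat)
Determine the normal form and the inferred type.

reduced normal form:
  refl Nat 4
inferred type:
  Eq Nat 4 4


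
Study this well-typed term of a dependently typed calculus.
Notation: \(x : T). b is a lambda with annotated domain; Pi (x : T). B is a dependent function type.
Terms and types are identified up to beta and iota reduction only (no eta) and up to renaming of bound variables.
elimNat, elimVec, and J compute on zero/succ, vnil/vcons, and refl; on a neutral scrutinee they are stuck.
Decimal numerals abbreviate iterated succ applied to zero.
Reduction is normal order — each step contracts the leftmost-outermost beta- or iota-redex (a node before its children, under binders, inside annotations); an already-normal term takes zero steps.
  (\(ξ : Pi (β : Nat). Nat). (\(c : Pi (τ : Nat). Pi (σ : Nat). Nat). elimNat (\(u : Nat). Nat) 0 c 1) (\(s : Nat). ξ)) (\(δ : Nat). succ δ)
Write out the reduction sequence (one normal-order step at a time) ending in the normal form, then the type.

normal-order reduction:
  (\(ξ : Pi (β : Nat). Nat). (\(c : Pi (τ : Nat). Pi (σ : Nat). Nat). elimNat (\(u : Nat). Nat) 0 c 1) (\(s : Nat). ξ)) (\(δ : Nat). succ δ)
  ~> (\(ξ : Pi (β : Nat). Pi (c : Nat). Nat). elimNat (\(τ : Nat). Nat) 0 ξ 1) (\(σ : Nat). \(u : Nat). succ u)
  ~> elimNat (\(ξ : Nat). Nat) 0 (\(β : Nat). \(c : Nat). succ c) 1
  ~> (\(ξ : Nat). \(β : Nat). succ β) 0 (elimNat (\(c : Nat). Nat) 0 (\(τ : Nat). \(σ : Nat). succ σ) 0)
  ~> (\(ξ : Nat). succ ξ) (elimNat (\(β : Nat). Nat) 0 (\(c : Nat). \(τ : Nat). succ τ) 0)
  ~> succ (elimNat (\(ξ : Nat). Nat) 0 (\(β : Nat). \(c : Nat). succ c) 0)
  ~> 1
the term's type:
  Nat


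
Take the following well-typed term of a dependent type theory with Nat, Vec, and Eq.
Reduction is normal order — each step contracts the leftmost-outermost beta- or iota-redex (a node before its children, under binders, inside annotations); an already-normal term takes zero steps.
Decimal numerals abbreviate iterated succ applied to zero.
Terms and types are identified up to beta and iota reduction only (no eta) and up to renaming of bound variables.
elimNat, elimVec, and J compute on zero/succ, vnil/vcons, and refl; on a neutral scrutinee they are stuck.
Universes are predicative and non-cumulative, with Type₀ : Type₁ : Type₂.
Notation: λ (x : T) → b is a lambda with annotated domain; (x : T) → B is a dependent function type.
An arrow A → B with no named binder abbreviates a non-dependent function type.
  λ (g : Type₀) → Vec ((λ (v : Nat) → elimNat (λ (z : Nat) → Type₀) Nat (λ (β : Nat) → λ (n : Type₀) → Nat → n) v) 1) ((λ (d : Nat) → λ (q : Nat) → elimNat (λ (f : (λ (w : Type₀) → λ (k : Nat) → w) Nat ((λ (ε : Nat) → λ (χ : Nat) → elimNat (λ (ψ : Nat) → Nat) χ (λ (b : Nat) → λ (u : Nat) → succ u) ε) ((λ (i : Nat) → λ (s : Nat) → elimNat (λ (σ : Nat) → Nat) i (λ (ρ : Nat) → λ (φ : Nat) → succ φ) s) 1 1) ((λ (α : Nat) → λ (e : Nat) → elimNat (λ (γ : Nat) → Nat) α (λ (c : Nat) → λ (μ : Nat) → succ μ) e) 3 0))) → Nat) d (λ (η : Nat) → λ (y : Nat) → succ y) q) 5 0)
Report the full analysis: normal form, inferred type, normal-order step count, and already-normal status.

resulting normal form:
  λ (g : Type₀) → Vec (Nat → Nat) 5
type:
  Type₀ → Type₀
steps to reach normal form (normal order): 8
term was already normal: no
first redex: a beta-redex


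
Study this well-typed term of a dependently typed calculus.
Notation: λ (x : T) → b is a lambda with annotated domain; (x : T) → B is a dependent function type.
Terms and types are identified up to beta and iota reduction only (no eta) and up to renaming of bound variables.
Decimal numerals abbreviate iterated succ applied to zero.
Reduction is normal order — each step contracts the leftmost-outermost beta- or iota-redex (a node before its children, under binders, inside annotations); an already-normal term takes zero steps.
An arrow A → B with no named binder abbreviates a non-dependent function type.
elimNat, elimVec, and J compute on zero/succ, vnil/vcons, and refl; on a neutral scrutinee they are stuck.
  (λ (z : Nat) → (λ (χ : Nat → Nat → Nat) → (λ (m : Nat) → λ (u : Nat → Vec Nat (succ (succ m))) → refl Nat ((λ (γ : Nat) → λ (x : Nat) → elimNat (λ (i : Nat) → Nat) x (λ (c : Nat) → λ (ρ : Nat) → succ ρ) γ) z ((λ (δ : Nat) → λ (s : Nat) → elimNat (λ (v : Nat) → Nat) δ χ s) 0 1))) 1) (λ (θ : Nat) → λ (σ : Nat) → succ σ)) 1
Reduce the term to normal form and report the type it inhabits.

resulting normal form:
  λ (z : Nat → Vec Nat 3) → refl Nat 2
inferred type:
  (Nat → Vec Nat 3) → Eq Nat 2 2
observation: 15 normal-order steps normalize the term, beginning with a beta-redex.


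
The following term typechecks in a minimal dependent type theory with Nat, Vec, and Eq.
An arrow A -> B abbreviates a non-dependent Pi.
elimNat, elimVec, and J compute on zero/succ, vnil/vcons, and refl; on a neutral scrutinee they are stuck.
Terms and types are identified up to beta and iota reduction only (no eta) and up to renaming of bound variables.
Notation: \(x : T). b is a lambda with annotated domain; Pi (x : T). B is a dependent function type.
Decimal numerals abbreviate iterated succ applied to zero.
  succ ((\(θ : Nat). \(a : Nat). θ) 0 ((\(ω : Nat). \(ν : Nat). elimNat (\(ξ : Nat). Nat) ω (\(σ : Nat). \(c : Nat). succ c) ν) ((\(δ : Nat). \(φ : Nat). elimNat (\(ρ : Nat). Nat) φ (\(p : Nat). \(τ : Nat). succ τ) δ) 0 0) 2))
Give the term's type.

inferred type:
  Nat


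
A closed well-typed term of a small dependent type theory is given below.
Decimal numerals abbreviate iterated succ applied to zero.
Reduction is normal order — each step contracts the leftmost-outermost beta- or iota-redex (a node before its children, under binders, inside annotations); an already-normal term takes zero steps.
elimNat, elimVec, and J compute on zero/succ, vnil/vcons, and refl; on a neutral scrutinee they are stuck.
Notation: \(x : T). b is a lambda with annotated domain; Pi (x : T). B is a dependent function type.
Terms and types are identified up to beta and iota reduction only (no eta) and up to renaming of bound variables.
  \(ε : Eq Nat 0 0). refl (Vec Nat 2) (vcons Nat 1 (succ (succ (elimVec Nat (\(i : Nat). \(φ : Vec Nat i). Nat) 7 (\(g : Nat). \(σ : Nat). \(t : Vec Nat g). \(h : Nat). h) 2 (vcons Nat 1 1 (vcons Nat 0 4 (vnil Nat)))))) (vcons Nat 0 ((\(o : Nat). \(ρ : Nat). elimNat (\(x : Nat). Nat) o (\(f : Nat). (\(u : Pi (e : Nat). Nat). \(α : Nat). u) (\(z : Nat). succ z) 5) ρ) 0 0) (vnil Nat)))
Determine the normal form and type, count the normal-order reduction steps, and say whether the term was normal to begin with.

reduced normal form:
  \(ε : Eq Nat 0 0). refl (Vec Nat 2) (vcons Nat 1 9 (vcons Nat 0 0 (vnil Nat)))
inferred type:
  Pi (ε : Eq Nat 0 0). Eq (Vec Nat 2) (vcons Nat 1 9 (vcons Nat 0 0 (vnil Nat))) (vcons Nat 1 9 (vcons Nat 0 0 (vnil Nat)))
steps to reach normal form (normal order): 14
term was already normal: no
first redex: an elimVec iota-redex


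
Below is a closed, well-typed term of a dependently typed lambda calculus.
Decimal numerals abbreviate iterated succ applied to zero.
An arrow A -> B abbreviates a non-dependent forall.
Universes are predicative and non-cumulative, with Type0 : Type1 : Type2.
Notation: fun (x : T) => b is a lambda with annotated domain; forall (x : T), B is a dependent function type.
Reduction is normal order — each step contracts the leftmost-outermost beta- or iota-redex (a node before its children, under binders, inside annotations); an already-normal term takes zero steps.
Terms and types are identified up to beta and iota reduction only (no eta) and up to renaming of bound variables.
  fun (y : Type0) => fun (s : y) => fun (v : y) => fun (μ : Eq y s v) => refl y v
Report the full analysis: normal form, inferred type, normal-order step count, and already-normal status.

reduced normal form:
  fun (y : Type0) => fun (s : y) => fun (v : y) => fun (μ : Eq y s v) => refl y v
inferred type:
  forall (y : Type0), forall (s : y), forall (v : y), Eq y s v -> Eq y v v
reduction steps (normal order): 0
already normal: yes


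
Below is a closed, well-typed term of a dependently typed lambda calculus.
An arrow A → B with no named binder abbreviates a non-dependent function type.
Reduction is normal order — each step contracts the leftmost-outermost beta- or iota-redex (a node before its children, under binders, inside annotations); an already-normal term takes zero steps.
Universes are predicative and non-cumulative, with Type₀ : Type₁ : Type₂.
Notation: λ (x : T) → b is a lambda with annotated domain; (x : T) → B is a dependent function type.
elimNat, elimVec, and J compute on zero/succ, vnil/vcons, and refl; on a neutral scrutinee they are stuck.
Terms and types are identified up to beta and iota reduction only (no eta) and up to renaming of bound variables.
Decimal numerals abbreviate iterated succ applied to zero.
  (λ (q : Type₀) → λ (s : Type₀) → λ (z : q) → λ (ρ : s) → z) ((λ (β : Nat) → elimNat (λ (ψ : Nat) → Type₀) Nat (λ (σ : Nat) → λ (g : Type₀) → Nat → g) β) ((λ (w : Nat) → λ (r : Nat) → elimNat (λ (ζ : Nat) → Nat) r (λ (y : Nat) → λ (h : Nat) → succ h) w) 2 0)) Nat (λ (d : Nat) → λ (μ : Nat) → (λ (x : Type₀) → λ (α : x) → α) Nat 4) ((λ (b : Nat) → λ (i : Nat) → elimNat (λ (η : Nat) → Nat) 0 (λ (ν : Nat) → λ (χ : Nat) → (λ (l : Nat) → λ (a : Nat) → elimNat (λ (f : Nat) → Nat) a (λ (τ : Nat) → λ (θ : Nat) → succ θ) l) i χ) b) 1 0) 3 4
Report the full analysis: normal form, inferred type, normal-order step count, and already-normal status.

normal form:
  4
inferred type:
  Nat
steps to reach normal form (normal order): 8
term was already normal: no
first contracted redex: a beta-redex


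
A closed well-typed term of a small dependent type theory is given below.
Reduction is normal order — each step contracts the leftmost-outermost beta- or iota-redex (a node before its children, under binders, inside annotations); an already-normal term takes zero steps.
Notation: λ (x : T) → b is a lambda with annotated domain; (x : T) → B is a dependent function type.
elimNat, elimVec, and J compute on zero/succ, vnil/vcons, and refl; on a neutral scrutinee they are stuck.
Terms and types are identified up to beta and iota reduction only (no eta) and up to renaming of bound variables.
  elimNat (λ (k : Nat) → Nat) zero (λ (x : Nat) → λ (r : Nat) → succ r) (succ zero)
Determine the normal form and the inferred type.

normal form:
  succ zero
the term's type:
  Nat
observation: reduction starts at an elimNat iota-redex, and 4 normal-order steps reach the normal form.


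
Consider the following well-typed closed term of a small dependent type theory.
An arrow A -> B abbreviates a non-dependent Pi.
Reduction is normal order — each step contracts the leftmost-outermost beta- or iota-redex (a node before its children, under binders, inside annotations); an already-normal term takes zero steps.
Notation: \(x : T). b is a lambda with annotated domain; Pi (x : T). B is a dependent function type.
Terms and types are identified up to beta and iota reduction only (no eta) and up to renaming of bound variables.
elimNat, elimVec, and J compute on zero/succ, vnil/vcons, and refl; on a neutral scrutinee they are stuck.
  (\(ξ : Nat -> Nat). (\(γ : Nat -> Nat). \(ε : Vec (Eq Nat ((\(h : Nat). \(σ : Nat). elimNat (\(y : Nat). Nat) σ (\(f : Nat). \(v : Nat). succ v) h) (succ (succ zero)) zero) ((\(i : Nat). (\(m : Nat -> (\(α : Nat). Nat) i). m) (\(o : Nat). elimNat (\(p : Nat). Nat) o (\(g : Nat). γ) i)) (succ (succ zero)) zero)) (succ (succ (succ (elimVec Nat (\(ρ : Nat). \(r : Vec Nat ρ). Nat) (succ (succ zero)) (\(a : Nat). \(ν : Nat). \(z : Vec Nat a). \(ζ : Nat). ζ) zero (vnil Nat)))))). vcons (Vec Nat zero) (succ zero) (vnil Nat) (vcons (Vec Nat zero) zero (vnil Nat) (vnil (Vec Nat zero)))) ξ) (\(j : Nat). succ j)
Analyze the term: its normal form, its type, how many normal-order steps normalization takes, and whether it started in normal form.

normal form:
  \(ξ : Vec (Eq Nat (succ (succ zero)) (succ (succ zero))) (succ (succ (succ (succ (succ zero)))))). vcons (Vec Nat zero) (succ zero) (vnil Nat) (vcons (Vec Nat zero) zero (vnil Nat) (vnil (Vec Nat zero)))
type:
  Vec (Eq Nat (succ (succ zero)) (succ (succ zero))) (succ (succ (succ (succ (succ zero))))) -> Vec (Vec Nat zero) (succ (succ zero))
normal-order step count: 22
term was already normal: no
first contracted redex: a beta-redex
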